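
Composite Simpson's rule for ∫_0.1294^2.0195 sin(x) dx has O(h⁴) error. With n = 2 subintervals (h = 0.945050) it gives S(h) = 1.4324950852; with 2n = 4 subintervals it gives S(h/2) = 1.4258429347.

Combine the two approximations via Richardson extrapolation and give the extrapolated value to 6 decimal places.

Error is O(h^4); halving h shrinks it by 2^4 = 16.
16 × 1.4258429347 = 22.8134869552; subtract 1.4324950852 → 21.3809918700
Divide by 2^4 − 1 = 15.
So the Richardson estimate is 1.4253994580.

1.425399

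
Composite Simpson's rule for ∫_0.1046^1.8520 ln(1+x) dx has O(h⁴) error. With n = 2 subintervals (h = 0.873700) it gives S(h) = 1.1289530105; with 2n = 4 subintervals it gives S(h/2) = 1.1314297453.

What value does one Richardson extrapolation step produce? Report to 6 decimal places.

1.131595

Method order is 4; weight 2^4 = 16.
16 × 1.1314297453 = 18.1028759248; subtract 1.1289530105 → 16.9739229143
Denominator 16 − 1 = 15.
Result: 1.1315948610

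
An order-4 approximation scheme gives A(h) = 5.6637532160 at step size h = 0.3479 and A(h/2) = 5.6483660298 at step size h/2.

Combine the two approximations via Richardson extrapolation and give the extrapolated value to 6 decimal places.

Order 4 gives 2^r = 16 and 2^r − 1 = 15.
16·5.6483660298 = 90.3738564768; 90.3738564768 − 5.6637532160 = 84.7101032608
R = 84.7101032608/15 = 5.6473402174

5.647340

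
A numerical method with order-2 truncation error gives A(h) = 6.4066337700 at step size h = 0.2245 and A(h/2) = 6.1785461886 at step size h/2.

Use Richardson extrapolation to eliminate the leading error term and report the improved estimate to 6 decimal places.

6.102517

With r = 2 the leading error scales as h^2, so the weight is 2^2 = 4.
4·6.1785461886 = 24.7141847544; subtract 6.4066337700 → 18.3075509844
Denominator 4 − 1 = 3.
18.3075509844 ÷ 3 = 6.1025169948
Correction |R − A(h/2)| = 7.603e-02; gap |A(h/2) − A(h)| = 2.281e-01.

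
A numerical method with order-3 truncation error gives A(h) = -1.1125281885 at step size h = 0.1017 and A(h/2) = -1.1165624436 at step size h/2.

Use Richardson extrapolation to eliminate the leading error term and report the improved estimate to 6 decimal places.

Leading term ∝ h^3; use weight 8 = 2^3.
8*(-1.1165624436) − (-1.1125281885) = -7.8199713603
Divide by 2^3 − 1 = 7.
Extrapolated: (-7.8199713603) / 7 = -1.1171387658
Correction |R − A(h/2)| = 5.763e-04; gap |A(h/2) − A(h)| = 4.034e-03.

-1.117139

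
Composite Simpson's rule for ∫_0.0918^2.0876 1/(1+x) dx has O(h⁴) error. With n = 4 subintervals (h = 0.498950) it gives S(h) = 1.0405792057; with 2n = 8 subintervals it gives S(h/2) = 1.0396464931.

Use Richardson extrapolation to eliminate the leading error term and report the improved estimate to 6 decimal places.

1.039584

The method has order 4: 2^4 = 16.
16×1.0396464931 = 16.6343438896; 16.6343438896 − 1.0405792057 = 15.5937646839
Denominator 16 − 1 = 15.
R = 15.5937646839/15 = 1.0395843123
Gap between inputs: 9.327e-04; correction applied: −0.0000621808.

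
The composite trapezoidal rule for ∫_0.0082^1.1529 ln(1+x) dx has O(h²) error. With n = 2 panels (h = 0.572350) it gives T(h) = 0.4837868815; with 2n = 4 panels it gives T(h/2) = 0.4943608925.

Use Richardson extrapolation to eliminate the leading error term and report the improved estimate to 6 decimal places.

0.497886

With r = 2 the leading error scales as h^2, so the weight is 2^2 = 4.
Numerator 4·A(h/2) − A(h) = 4·0.4943608925 − 0.4837868815 = 1.4936566885
Divide by 2^2 − 1 = 3.
So the Richardson estimate is 0.4978855628.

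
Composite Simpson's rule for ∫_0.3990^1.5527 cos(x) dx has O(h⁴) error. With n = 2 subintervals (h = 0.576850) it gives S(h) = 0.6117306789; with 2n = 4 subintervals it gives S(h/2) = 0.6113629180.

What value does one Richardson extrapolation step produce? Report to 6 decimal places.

With r = 4 the leading error scales as h^4, so the weight is 2^4 = 16.
2^4×A(h/2) = 9.7818066880; minus A(h) gives 9.1700760091.
Denominator 16 − 1 = 15.
Result: 0.6113384006
Gap between inputs: 3.678e-04; correction applied: −0.0000245174.

0.611338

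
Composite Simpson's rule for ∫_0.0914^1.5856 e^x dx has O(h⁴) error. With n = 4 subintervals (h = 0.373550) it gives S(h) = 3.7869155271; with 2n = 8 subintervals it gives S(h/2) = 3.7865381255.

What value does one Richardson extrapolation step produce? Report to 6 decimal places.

Order 4 gives 2^r = 16 and 2^r − 1 = 15.
16 × 3.7865381255 = 60.5846100080; subtract 3.7869155271 → 56.7976944809
(16 × 3.7865381255 − 3.7869155271)/(16 − 1) = 3.7865129654
Shift from A(h/2): −0.0000251601.

3.786513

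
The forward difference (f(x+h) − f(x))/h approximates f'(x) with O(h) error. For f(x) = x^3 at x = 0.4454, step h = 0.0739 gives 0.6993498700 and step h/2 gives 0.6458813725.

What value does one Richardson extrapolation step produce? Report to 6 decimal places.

r = 1, so 2^r = 2.
2 × 0.6458813725 = 1.2917627450; 1.2917627450 − 0.6993498700 = 0.5924128750
Divide by 2^1 − 1 = 1.
Result: 0.5924128750
Gap between inputs: 5.347e-02; correction applied: −0.0534684975.

0.592413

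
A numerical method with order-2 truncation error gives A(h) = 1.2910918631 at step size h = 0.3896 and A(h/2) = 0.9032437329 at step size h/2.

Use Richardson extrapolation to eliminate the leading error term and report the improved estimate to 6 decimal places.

With r = 2 the leading error scales as h^2, so the weight is 2^2 = 4.
Numerator 4*A(h/2) − A(h) = 4*0.9032437329 − 1.2910918631 = 2.3218830685
Denominator 4 − 1 = 3.
Extrapolated: 2.3218830685 / 3 = 0.7739610228
Gap between inputs: 3.878e-01; correction applied: −0.1292827101.

0.773961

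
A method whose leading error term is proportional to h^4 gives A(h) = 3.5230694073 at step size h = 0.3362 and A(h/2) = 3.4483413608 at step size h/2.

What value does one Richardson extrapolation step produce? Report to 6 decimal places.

Method order is 4; weight 2^4 = 16.
16×3.4483413608 − 3.5230694073 = 51.6503923655
Extrapolated: 51.6503923655 / 15 = 3.4433594910

3.443359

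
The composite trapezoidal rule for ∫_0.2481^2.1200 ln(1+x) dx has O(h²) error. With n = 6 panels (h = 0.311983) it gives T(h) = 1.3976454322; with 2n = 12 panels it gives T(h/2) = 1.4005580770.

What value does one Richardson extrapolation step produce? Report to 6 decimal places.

1.401529

r = 2, so 2^r = 4.
4×1.4005580770 = 5.6022323080; subtract 1.3976454322 → 4.2045868758
4.2045868758 ÷ 3 = 1.4015289586
Correction |R − A(h/2)| = 9.709e-04; gap |A(h/2) − A(h)| = 2.913e-03.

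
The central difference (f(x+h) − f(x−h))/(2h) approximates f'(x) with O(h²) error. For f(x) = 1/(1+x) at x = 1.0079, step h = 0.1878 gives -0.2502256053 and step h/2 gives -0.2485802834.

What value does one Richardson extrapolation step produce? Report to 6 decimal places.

r = 2: numerator weight 4, denominator 3.
4×(-0.2485802834) − (-0.2502256053) = -0.7440955283
R = (-0.7440955283)/3 = -0.2480318428

-0.248032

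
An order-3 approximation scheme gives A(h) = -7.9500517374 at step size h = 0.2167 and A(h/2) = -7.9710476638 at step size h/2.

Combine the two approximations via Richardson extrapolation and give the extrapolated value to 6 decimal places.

Method order is 3; weight 2^3 = 8.
Top: 8(-7.9710476638) − (-7.9500517374) = -55.8183295730
R = (-55.8183295730)/7 = -7.9740470819

-7.974047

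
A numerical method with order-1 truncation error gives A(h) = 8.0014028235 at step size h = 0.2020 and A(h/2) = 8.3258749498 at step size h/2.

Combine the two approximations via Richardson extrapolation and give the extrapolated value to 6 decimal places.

8.650347

Method order is 1; weight 2^1 = 2.
Weighted: 16.6517498996 − 8.0014028235 = 8.6503470761
(2·8.3258749498 − 8.0014028235)/(2 − 1) = 8.6503470761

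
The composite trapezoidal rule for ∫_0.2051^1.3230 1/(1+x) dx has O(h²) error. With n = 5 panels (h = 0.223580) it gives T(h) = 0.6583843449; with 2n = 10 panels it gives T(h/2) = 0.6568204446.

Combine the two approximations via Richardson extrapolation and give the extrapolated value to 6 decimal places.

The method has order 2: 2^2 = 4.
4·0.6568204446 = 2.6272817784; 2.6272817784 − 0.6583843449 = 1.9688974335
R = 1.9688974335/3 = 0.6562991445
Shift from A(h/2): −0.0005213001.

0.656299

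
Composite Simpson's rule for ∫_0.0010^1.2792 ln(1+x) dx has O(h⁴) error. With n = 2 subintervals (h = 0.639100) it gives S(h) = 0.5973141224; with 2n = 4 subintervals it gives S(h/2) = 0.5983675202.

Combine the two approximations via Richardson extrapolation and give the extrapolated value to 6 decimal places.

0.598438

Leading term ∝ h^4; use weight 16 = 2^4.
16×0.5983675202 = 9.5738803232; 9.5738803232 − 0.5973141224 = 8.9765662008
Divide by 2^4 − 1 = 15.
Extrapolated: 8.9765662008 / 15 = 0.5984377467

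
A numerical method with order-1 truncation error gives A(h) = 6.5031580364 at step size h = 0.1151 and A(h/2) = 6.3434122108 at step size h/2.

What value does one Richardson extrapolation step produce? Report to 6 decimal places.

6.183666

Leading term ∝ h^1; use weight 2 = 2^1.
2^1·A(h/2) = 12.6868244216; minus A(h) gives 6.1836663852.
R = 6.1836663852/1 = 6.1836663852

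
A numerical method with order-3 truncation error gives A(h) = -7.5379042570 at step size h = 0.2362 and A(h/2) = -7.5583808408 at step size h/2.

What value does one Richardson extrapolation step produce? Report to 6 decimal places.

-7.561306

Error is O(h^3); halving h shrinks it by 2^3 = 8.
8×(-7.5583808408) = -60.4670467264; (-60.4670467264) − (-7.5379042570) = -52.9291424694
Extrapolated: (-52.9291424694) / 7 = -7.5613060671
Correction |R − A(h/2)| = 2.925e-03; gap |A(h/2) − A(h)| = 2.048e-02.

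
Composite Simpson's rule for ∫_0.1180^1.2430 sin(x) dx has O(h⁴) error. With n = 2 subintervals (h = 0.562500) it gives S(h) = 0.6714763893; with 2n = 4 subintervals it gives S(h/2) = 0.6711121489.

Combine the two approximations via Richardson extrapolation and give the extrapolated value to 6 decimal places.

Method order is 4; weight 2^4 = 16.
Numerator 16×A(h/2) − A(h) = 16×0.6711121489 − 0.6714763893 = 10.0663179931
Divide by 2^4 − 1 = 15.
10.0663179931 ÷ 15 = 0.6710878662

0.671088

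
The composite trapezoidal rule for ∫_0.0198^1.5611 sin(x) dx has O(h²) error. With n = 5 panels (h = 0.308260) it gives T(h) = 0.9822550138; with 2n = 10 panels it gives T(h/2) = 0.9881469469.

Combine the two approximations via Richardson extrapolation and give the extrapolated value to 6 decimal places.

0.990111

Leading term ∝ h^2; use weight 4 = 2^2.
Top: 4(0.9881469469) − (0.9822550138) = 2.9703327738
(4 × 0.9881469469 − 0.9822550138)/(4 − 1) = 0.9901109246
Correction |R − A(h/2)| = 1.964e-03; gap |A(h/2) − A(h)| = 5.892e-03.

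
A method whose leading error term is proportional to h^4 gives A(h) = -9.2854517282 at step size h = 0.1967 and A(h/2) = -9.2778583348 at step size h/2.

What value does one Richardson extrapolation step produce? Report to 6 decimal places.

-9.277352

With r = 4 the leading error scales as h^4, so the weight is 2^4 = 16.
16 × (-9.2778583348) = -148.4457333568; subtract (-9.2854517282) → -139.1602816286
Denominator 16 − 1 = 15.
R = (-139.1602816286)/15 = -9.2773521086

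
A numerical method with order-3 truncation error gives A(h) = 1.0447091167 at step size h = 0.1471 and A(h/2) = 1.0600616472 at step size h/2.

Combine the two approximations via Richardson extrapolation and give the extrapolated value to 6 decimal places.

With r = 3 the leading error scales as h^3, so the weight is 2^3 = 8.
Numerator 8×A(h/2) − A(h) = 8×1.0600616472 − 1.0447091167 = 7.4357840609
Denominator 8 − 1 = 7.
(8×1.0600616472 − 1.0447091167)/(8 − 1) = 1.0622548658
Gap between inputs: 1.535e-02; correction applied: +0.0021932186.

1.062255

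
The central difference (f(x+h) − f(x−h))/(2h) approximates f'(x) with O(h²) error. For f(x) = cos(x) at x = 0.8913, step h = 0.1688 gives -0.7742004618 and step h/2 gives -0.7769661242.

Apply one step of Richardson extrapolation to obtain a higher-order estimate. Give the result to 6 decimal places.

Method order is 2; weight 2^2 = 4.
Weighted: (-3.1078644968) − (-0.7742004618) = -2.3336640350
Denominator 4 − 1 = 3.
Result: -0.7778880117
Shift from A(h/2): −0.0009218875.

-0.777888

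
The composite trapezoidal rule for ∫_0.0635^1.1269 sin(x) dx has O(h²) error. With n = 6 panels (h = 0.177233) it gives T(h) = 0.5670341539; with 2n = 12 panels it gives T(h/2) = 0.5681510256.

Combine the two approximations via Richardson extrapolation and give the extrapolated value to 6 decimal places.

The method has order 2: 2^2 = 4.
Numerator 4*A(h/2) − A(h) = 4*0.5681510256 − 0.5670341539 = 1.7055699485
Extrapolated: 1.7055699485 / 3 = 0.5685233162
Correction |R − A(h/2)| = 3.723e-04; gap |A(h/2) − A(h)| = 1.117e-03.

0.568523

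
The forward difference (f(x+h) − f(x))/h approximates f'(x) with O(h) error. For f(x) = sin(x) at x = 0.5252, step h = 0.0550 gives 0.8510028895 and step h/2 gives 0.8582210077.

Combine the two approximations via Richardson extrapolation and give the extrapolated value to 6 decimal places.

Error is O(h^1); halving h shrinks it by 2^1 = 2.
2 × 0.8582210077 = 1.7164420154; subtract 0.8510028895 → 0.8654391259
Divide by 2^1 − 1 = 1.
Extrapolated: 0.8654391259 / 1 = 0.8654391259

0.865439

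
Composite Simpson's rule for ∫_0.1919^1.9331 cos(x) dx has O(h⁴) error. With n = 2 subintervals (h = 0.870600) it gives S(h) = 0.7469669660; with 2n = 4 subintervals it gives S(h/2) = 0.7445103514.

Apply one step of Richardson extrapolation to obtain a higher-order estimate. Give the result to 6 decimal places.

0.744347

Method order is 4; weight 2^4 = 16.
Numerator 16·A(h/2) − A(h) = 16·0.7445103514 − 0.7469669660 = 11.1651986564
Extrapolated: 11.1651986564 / 15 = 0.7443465771
Correction |R − A(h/2)| = 1.638e-04; gap |A(h/2) − A(h)| = 2.457e-03.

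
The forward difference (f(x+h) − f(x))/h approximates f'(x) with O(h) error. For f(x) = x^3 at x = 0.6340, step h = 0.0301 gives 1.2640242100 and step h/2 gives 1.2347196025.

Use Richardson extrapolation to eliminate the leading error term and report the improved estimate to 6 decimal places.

1.205415

The method has order 1: 2^1 = 2.
2^1×A(h/2) = 2.4694392050; minus A(h) gives 1.2054149950.
Denominator 2 − 1 = 1.
1.2054149950 ÷ 1 = 1.2054149950
Gap between inputs: 2.930e-02; correction applied: −0.0293046075.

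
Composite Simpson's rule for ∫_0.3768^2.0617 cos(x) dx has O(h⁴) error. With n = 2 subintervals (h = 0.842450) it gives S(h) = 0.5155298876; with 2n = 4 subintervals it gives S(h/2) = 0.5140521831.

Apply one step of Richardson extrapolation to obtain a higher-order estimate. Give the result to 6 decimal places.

Leading term ∝ h^4; use weight 16 = 2^4.
Weighted: 8.2248349296 − 0.5155298876 = 7.7093050420
Extrapolated: 7.7093050420 / 15 = 0.5139536695

0.513954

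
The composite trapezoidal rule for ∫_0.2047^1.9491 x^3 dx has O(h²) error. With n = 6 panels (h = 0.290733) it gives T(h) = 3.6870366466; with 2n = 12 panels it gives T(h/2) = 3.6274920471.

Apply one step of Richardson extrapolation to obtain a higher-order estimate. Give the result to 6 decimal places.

Leading term ∝ h^2; use weight 4 = 2^2.
4 × 3.6274920471 = 14.5099681884; 14.5099681884 − 3.6870366466 = 10.8229315418
10.8229315418 ÷ 3 = 3.6076438473

3.607644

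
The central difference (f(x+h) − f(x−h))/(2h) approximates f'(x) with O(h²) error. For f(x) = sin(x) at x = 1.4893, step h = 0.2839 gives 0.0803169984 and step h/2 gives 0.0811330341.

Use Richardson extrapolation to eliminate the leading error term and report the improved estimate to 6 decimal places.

The method has order 2: 2^2 = 4.
Numerator 4×A(h/2) − A(h) = 4×0.0811330341 − 0.0803169984 = 0.2442151380
Denominator 4 − 1 = 3.
R = 0.2442151380/3 = 0.0814050460

0.081405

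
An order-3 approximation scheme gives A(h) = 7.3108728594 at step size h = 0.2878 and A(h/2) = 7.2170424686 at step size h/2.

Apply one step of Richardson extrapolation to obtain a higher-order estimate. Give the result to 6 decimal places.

7.203638

Leading term ∝ h^3; use weight 8 = 2^3.
8×7.2170424686 = 57.7363397488; 57.7363397488 − 7.3108728594 = 50.4254668894
Extrapolated: 50.4254668894 / 7 = 7.2036381271
Shift from A(h/2): −0.0134043415.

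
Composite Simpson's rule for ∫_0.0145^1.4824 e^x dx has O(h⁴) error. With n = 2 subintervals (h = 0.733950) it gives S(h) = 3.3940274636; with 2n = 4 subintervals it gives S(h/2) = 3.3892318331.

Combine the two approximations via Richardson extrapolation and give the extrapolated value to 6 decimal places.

3.388912

Leading term ∝ h^4; use weight 16 = 2^4.
16*3.3892318331 = 54.2277093296; 54.2277093296 − 3.3940274636 = 50.8336818660
50.8336818660 ÷ 15 = 3.3889121244
Gap between inputs: 4.796e-03; correction applied: −0.0003197087.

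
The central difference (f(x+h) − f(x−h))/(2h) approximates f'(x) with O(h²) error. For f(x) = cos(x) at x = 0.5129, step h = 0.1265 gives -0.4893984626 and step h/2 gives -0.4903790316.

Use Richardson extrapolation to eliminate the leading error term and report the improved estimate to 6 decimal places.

-0.490706

Leading term ∝ h^2; use weight 4 = 2^2.
4·(-0.4903790316) − (-0.4893984626) = -1.4721176638
Divide by 2^2 − 1 = 3.
(-1.4721176638) ÷ 3 = -0.4907058879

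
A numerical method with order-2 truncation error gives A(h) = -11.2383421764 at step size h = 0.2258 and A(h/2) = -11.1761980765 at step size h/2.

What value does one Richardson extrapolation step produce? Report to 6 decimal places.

Leading term ∝ h^2; use weight 4 = 2^2.
A(h/2) − A(h) = -11.1761980765 − (-11.2383421764) = 0.0621440999
Divide by 2^2 − 1 = 3: 0.0621440999/3 = 0.0207147000
R = -11.1761980765 + 0.0207147000 = -11.1554833765
Gap between inputs: 6.214e-02; correction applied: +0.0207147000.

-11.155483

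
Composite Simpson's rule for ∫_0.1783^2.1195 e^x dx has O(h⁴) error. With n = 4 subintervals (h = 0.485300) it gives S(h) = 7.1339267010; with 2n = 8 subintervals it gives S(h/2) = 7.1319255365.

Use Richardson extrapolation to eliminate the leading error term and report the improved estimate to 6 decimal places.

7.131792

Leading term ∝ h^4; use weight 16 = 2^4.
16*7.1319255365 = 114.1108085840; subtract 7.1339267010 → 106.9768818830
Extrapolated: 106.9768818830 / 15 = 7.1317921255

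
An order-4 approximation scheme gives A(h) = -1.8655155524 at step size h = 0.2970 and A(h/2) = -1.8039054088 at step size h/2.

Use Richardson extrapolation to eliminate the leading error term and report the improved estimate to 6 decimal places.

Method order is 4; weight 2^4 = 16.
16·(-1.8039054088) − (-1.8655155524) = -26.9969709884
(16·(-1.8039054088) − (-1.8655155524))/(16 − 1) = -1.7997980659

-1.799798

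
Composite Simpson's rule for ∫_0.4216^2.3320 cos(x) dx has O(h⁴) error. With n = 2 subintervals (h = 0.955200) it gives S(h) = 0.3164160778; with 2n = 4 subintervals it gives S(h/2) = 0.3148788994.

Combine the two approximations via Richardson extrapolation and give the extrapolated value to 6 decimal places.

0.314776

Order 4 gives 2^r = 16 and 2^r − 1 = 15.
Numerator 16*A(h/2) − A(h) = 16*0.3148788994 − 0.3164160778 = 4.7216463126
(16*0.3148788994 − 0.3164160778)/(16 − 1) = 0.3147764208
Correction |R − A(h/2)| = 1.025e-04; gap |A(h/2) − A(h)| = 1.537e-03.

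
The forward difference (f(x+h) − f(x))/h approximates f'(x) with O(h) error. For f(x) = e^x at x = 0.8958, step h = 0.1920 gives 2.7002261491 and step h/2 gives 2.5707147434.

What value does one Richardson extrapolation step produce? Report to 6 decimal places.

2.441203

With r = 1 the leading error scales as h^1, so the weight is 2^1 = 2.
2 × 2.5707147434 − 2.7002261491 = 2.4412033377
Divide by 2^1 − 1 = 1.
2.4412033377 ÷ 1 = 2.4412033377
Correction |R − A(h/2)| = 1.295e-01; gap |A(h/2) − A(h)| = 1.295e-01.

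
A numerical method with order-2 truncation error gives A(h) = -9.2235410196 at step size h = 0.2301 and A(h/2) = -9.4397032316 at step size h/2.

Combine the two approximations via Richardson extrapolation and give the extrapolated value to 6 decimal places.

-9.511757

With r = 2 the leading error scales as h^2, so the weight is 2^2 = 4.
Weighted: (-37.7588129264) − (-9.2235410196) = -28.5352719068
Divide by 2^2 − 1 = 3.
So the Richardson estimate is -9.5117573023.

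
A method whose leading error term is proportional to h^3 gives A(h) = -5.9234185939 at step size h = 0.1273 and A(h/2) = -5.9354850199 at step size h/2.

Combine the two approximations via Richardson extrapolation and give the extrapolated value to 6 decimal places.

The method has order 3: 2^3 = 8.
Top: 8(-5.9354850199) − (-5.9234185939) = -41.5604615653
R = (-41.5604615653)/7 = -5.9372087950

-5.937209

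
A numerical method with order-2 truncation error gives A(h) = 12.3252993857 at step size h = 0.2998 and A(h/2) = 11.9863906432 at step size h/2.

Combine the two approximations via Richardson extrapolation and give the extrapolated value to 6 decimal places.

r = 2: numerator weight 4, denominator 3.
4·11.9863906432 = 47.9455625728; subtract 12.3252993857 → 35.6202631871
35.6202631871 ÷ 3 = 11.8734210624

11.873421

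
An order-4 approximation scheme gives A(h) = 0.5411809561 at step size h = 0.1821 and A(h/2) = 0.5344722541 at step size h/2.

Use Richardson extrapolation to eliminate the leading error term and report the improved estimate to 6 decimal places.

0.534025

Order 4 gives 2^r = 16 and 2^r − 1 = 15.
Weighted: 8.5515560656 − 0.5411809561 = 8.0103751095
8.0103751095 ÷ 15 = 0.5340250073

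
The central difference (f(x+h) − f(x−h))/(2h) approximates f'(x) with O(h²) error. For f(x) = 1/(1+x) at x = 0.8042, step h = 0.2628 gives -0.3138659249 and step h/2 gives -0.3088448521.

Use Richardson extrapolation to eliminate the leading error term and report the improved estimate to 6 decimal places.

-0.307171

Method order is 2; weight 2^2 = 4.
2^2 × A(h/2) = -1.2353794084; minus A(h) gives -0.9215134835.
Extrapolated: (-0.9215134835) / 3 = -0.3071711612
Shift from A(h/2): +0.0016736909.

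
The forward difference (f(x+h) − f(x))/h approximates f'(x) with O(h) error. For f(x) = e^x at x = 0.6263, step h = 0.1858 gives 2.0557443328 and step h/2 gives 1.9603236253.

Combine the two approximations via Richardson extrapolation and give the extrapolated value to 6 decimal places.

Method order is 1; weight 2^1 = 2.
Numerator 2×A(h/2) − A(h) = 2×1.9603236253 − 2.0557443328 = 1.8649029178
Divide by 2^1 − 1 = 1.
So the Richardson estimate is 1.8649029178.

1.864903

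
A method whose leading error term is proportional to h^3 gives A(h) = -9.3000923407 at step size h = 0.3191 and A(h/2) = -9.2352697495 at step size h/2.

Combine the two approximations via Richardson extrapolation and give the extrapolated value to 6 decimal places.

r = 3, so 2^r = 8.
Numerator 8*A(h/2) − A(h) = 8*(-9.2352697495) − (-9.3000923407) = -64.5820656553
(-64.5820656553) ÷ 7 = -9.2260093793

-9.226009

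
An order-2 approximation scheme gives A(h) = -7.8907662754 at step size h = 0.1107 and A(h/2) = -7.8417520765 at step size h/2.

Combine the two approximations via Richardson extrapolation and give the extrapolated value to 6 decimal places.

-7.825414

Error is O(h^2); halving h shrinks it by 2^2 = 4.
Numerator 4*A(h/2) − A(h) = 4*(-7.8417520765) − (-7.8907662754) = -23.4762420306
(-23.4762420306) ÷ 3 = -7.8254140102
Correction |R − A(h/2)| = 1.634e-02; gap |A(h/2) − A(h)| = 4.901e-02.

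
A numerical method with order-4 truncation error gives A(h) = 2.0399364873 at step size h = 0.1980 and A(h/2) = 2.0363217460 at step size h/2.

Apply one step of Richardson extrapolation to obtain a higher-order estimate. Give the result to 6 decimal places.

2.036081

r = 4, so 2^r = 16.
A(h/2) − A(h) = 2.0363217460 − 2.0399364873 = -0.0036147413
Correction (A(h/2) − A(h))/(16 − 1) = (-0.0036147413)/15 = -0.0002409828
R = A(h/2) + (A(h/2) − A(h))/15 = 2.0363217460 − 0.0002409828 = 2.0360807632
Shift from A(h/2): −0.0002409828.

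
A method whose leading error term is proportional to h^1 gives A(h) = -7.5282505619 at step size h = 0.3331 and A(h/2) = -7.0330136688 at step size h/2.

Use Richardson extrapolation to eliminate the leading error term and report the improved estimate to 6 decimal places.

Leading term ∝ h^1; use weight 2 = 2^1.
2^1 × A(h/2) = -14.0660273376; minus A(h) gives -6.5377767757.
(-6.5377767757) ÷ 1 = -6.5377767757

-6.537777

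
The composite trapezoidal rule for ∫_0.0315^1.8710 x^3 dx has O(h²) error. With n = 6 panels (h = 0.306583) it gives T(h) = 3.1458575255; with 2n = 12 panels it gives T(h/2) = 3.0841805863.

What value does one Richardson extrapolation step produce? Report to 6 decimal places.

The method has order 2: 2^2 = 4.
Weighted: 12.3367223452 − 3.1458575255 = 9.1908648197
Denominator 4 − 1 = 3.
R = 9.1908648197/3 = 3.0636216066
Correction |R − A(h/2)| = 2.056e-02; gap |A(h/2) − A(h)| = 6.168e-02.

3.063622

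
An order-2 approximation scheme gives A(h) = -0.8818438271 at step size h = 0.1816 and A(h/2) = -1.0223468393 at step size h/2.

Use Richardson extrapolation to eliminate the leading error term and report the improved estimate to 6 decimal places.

Leading term ∝ h^2; use weight 4 = 2^2.
Difference of the inputs: -1.0223468393 − (-0.8818438271) = -0.1405030122
Correction (A(h/2) − A(h))/(4 − 1) = (-0.1405030122)/3 = -0.0468343374
R = A(h/2) + (A(h/2) − A(h))/3 = -1.0223468393 − 0.0468343374 = -1.0691811767
Shift from A(h/2): −0.0468343374.

-1.069181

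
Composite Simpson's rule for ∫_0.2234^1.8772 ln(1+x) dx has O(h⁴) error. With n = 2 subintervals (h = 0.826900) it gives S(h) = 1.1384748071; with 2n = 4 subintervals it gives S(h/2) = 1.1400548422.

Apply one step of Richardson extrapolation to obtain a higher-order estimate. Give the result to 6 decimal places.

1.140160

Method order is 4; weight 2^4 = 16.
16 × 1.1400548422 = 18.2408774752; 18.2408774752 − 1.1384748071 = 17.1024026681
Denominator 16 − 1 = 15.
Extrapolated: 17.1024026681 / 15 = 1.1401601779
Shift from A(h/2): +0.0001053357.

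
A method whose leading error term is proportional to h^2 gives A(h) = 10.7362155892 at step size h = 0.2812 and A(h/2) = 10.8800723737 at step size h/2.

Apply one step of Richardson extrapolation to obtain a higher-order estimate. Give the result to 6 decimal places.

10.928025

r = 2: numerator weight 4, denominator 3.
Numerator 4 × A(h/2) − A(h) = 4 × 10.8800723737 − 10.7362155892 = 32.7840739056
R = 32.7840739056/3 = 10.9280246352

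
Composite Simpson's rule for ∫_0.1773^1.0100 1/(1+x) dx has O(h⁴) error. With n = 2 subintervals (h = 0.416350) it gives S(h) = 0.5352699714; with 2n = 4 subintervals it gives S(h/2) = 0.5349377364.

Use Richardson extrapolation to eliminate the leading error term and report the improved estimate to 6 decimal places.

0.534916

Method order is 4; weight 2^4 = 16.
Top: 16(0.5349377364) − (0.5352699714) = 8.0237338110
Denominator 16 − 1 = 15.
R = 8.0237338110/15 = 0.5349155874
Shift from A(h/2): −0.0000221490.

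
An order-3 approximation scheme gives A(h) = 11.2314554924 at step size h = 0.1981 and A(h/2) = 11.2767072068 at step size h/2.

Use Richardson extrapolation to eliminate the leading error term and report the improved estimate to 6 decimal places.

11.283172

Error is O(h^3); halving h shrinks it by 2^3 = 8.
Top: 8(11.2767072068) − (11.2314554924) = 78.9822021620
R = 78.9822021620/7 = 11.2831717374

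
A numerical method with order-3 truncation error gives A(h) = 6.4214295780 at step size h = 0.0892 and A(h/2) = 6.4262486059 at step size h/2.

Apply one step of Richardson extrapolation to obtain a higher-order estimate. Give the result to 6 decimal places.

6.426937

With r = 3 the leading error scales as h^3, so the weight is 2^3 = 8.
Numerator 8×A(h/2) − A(h) = 8×6.4262486059 − 6.4214295780 = 44.9885592692
R = 44.9885592692/7 = 6.4269370385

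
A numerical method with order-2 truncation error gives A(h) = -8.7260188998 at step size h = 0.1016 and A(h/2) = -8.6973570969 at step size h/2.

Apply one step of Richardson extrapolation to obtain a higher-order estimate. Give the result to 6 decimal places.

Order 2 gives 2^r = 4 and 2^r − 1 = 3.
Numerator 4·A(h/2) − A(h) = 4·(-8.6973570969) − (-8.7260188998) = -26.0634094878
Denominator 4 − 1 = 3.
Extrapolated: (-26.0634094878) / 3 = -8.6878031626
Gap between inputs: 2.866e-02; correction applied: +0.0095539343.

-8.687803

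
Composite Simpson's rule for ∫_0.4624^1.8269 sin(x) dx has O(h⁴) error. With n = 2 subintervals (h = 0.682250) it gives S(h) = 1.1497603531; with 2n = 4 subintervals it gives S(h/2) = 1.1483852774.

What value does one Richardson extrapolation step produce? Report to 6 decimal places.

1.148294

Method order is 4; weight 2^4 = 16.
16×1.1483852774 − 1.1497603531 = 17.2244040853
Divide by 2^4 − 1 = 15.
R = 17.2244040853/15 = 1.1482936057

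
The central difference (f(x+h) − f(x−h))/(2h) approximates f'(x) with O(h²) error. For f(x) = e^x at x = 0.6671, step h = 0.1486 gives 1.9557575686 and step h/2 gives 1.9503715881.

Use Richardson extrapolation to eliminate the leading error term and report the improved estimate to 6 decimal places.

1.948576

r = 2: numerator weight 4, denominator 3.
4×1.9503715881 = 7.8014863524; subtract 1.9557575686 → 5.8457287838
Extrapolated: 5.8457287838 / 3 = 1.9485762613
Gap between inputs: 5.386e-03; correction applied: −0.0017953268.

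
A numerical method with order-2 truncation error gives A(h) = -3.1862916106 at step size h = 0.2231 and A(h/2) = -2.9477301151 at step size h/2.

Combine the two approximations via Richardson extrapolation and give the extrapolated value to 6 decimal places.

Order 2 gives 2^r = 4 and 2^r − 1 = 3.
Numerator 4 × A(h/2) − A(h) = 4 × (-2.9477301151) − (-3.1862916106) = -8.6046288498
(4 × (-2.9477301151) − (-3.1862916106))/(4 − 1) = -2.8682096166

-2.868210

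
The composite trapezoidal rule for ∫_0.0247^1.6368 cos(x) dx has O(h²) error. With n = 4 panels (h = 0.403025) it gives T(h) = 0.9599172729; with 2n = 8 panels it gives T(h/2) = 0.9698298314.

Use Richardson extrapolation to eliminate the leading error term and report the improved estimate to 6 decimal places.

0.973134

Method order is 2; weight 2^2 = 4.
2^2*A(h/2) = 3.8793193256; minus A(h) gives 2.9194020527.
R = 2.9194020527/3 = 0.9731340176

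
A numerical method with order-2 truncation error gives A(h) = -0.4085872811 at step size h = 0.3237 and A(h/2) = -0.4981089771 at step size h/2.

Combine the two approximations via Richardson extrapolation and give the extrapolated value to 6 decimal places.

The method has order 2: 2^2 = 4.
Top: 4(-0.4981089771) − (-0.4085872811) = -1.5838486273
Extrapolated: (-1.5838486273) / 3 = -0.5279495424

-0.527950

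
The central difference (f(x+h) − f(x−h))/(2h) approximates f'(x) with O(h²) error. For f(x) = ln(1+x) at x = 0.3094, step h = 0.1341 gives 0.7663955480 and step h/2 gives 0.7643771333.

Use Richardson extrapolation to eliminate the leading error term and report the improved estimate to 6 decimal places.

0.763704

r = 2: numerator weight 4, denominator 3.
4·0.7643771333 = 3.0575085332; subtract 0.7663955480 → 2.2911129852
(4·0.7643771333 − 0.7663955480)/(4 − 1) = 0.7637043284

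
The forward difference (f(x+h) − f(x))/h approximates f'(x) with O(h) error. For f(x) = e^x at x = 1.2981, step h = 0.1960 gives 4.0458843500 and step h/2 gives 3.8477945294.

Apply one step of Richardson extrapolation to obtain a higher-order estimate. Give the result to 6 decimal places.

3.649705

The method has order 1: 2^1 = 2.
Numerator 2·A(h/2) − A(h) = 2·3.8477945294 − 4.0458843500 = 3.6497047088
3.6497047088 ÷ 1 = 3.6497047088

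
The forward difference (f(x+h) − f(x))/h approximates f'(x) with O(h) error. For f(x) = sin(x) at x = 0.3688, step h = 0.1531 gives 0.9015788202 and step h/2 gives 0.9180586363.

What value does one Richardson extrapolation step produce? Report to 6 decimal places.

0.934538

Order 1 gives 2^r = 2 and 2^r − 1 = 1.
Numerator 2 × A(h/2) − A(h) = 2 × 0.9180586363 − 0.9015788202 = 0.9345384524
Divide by 2^1 − 1 = 1.
R = 0.9345384524/1 = 0.9345384524
Shift from A(h/2): +0.0164798161.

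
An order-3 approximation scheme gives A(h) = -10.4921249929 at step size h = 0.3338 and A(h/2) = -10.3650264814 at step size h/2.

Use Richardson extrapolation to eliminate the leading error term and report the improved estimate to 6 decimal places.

-10.346870

Order 3 gives 2^r = 8 and 2^r − 1 = 7.
Weighted: (-82.9202118512) − (-10.4921249929) = -72.4280868583
Divide by 2^3 − 1 = 7.
R = (-72.4280868583)/7 = -10.3468695512
Gap between inputs: 1.271e-01; correction applied: +0.0181569302.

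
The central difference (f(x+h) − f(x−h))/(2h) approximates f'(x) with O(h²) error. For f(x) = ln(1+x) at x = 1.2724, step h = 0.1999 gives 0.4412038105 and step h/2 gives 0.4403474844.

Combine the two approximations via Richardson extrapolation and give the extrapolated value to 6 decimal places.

0.440062

r = 2, so 2^r = 4.
Numerator 4×A(h/2) − A(h) = 4×0.4403474844 − 0.4412038105 = 1.3201861271
1.3201861271 ÷ 3 = 0.4400620424
Shift from A(h/2): −0.0002854420.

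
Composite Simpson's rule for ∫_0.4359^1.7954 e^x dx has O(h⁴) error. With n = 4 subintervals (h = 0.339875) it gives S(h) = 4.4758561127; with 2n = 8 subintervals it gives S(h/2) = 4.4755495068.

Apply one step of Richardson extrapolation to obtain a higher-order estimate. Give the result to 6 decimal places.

Method order is 4; weight 2^4 = 16.
Top: 16(4.4755495068) − (4.4758561127) = 67.1329359961
67.1329359961 ÷ 15 = 4.4755290664

4.475529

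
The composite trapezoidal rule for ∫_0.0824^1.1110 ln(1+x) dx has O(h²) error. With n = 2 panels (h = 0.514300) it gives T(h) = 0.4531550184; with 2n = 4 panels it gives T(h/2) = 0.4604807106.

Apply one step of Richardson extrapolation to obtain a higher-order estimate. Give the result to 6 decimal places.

Error is O(h^2); halving h shrinks it by 2^2 = 4.
4*0.4604807106 = 1.8419228424; 1.8419228424 − 0.4531550184 = 1.3887678240
R = 1.3887678240/3 = 0.4629226080
Shift from A(h/2): +0.0024418974.

0.462923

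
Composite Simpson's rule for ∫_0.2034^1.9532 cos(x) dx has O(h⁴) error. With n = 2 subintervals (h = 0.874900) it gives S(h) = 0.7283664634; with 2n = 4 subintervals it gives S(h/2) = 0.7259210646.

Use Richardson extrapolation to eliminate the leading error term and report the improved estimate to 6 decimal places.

0.725758

Leading term ∝ h^4; use weight 16 = 2^4.
16×0.7259210646 − 0.7283664634 = 10.8863705702
Divide by 2^4 − 1 = 15.
(16×0.7259210646 − 0.7283664634)/(16 − 1) = 0.7257580380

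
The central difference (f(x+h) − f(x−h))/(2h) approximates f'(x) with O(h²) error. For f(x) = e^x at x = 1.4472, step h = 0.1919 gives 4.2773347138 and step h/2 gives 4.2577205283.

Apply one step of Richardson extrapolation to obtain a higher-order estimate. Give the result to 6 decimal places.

Error is O(h^2); halving h shrinks it by 2^2 = 4.
4×4.2577205283 = 17.0308821132; 17.0308821132 − 4.2773347138 = 12.7535473994
Divide by 2^2 − 1 = 3.
So the Richardson estimate is 4.2511824665.

4.251182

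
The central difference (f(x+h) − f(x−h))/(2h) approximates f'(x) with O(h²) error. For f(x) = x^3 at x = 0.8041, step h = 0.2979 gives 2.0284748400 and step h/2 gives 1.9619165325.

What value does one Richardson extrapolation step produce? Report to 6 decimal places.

Leading term ∝ h^2; use weight 4 = 2^2.
Weighted: 7.8476661300 − 2.0284748400 = 5.8191912900
(4 × 1.9619165325 − 2.0284748400)/(4 − 1) = 1.9397304300
Correction |R − A(h/2)| = 2.219e-02; gap |A(h/2) − A(h)| = 6.656e-02.

1.939730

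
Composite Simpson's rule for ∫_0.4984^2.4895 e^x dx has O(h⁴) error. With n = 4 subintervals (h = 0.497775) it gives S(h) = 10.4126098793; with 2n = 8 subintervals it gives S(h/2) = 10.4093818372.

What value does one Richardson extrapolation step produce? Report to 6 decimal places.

10.409167

Error is O(h^4); halving h shrinks it by 2^4 = 16.
16*10.4093818372 = 166.5501093952; 166.5501093952 − 10.4126098793 = 156.1374995159
Divide by 2^4 − 1 = 15.
Extrapolated: 156.1374995159 / 15 = 10.4091666344
Correction |R − A(h/2)| = 2.152e-04; gap |A(h/2) − A(h)| = 3.228e-03.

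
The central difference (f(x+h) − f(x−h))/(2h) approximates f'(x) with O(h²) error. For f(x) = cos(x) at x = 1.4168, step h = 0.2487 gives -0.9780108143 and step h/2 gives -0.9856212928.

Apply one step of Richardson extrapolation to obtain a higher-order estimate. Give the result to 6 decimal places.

Error is O(h^2); halving h shrinks it by 2^2 = 4.
Difference of the inputs: -0.9856212928 − (-0.9780108143) = -0.0076104785
Divide by 2^2 − 1 = 3: (-0.0076104785)/3 = -0.0025368262
R = -0.9856212928 − 0.0025368262 = -0.9881581190

-0.988158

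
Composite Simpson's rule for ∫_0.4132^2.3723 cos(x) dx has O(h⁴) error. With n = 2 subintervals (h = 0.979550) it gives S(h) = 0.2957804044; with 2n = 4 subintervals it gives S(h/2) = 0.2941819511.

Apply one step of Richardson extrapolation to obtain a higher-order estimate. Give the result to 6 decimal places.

Order 4 gives 2^r = 16 and 2^r − 1 = 15.
Weighted: 4.7069112176 − 0.2957804044 = 4.4111308132
Divide by 2^4 − 1 = 15.
Result: 0.2940753875

0.294075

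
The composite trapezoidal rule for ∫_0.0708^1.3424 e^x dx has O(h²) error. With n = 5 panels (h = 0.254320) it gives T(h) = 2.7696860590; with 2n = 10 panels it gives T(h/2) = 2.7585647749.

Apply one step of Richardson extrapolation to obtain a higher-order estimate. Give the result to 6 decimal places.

2.754858

Order 2 gives 2^r = 4 and 2^r − 1 = 3.
Weighted: 11.0342590996 − 2.7696860590 = 8.2645730406
R = 8.2645730406/3 = 2.7548576802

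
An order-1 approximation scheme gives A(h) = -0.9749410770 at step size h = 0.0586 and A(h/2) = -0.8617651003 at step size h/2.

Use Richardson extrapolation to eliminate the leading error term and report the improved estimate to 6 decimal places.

r = 1, so 2^r = 2.
Numerator 2*A(h/2) − A(h) = 2*(-0.8617651003) − (-0.9749410770) = -0.7485891236
Divide by 2^1 − 1 = 1.
So the Richardson estimate is -0.7485891236.
Shift from A(h/2): +0.1131759767.

-0.748589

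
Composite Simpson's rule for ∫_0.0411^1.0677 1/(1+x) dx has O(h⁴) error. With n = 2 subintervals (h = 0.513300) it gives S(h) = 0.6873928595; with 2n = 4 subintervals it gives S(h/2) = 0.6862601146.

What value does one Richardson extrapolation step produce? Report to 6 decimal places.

0.686185

The method has order 4: 2^4 = 16.
16×0.6862601146 = 10.9801618336; subtract 0.6873928595 → 10.2927689741
Extrapolated: 10.2927689741 / 15 = 0.6861845983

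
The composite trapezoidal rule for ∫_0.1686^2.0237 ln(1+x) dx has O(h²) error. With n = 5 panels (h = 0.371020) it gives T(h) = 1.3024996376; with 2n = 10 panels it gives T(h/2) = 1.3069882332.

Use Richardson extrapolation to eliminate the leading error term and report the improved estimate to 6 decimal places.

Leading term ∝ h^2; use weight 4 = 2^2.
Top: 4(1.3069882332) − (1.3024996376) = 3.9254532952
Denominator 4 − 1 = 3.
R = 3.9254532952/3 = 1.3084844317
Gap between inputs: 4.489e-03; correction applied: +0.0014961985.

1.308484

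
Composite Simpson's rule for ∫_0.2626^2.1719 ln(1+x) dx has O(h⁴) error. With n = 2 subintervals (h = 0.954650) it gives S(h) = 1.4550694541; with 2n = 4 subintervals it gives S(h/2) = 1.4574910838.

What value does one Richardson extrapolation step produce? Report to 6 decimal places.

1.457653

r = 4: numerator weight 16, denominator 15.
16 × 1.4574910838 − 1.4550694541 = 21.8647878867
(16 × 1.4574910838 − 1.4550694541)/(16 − 1) = 1.4576525258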